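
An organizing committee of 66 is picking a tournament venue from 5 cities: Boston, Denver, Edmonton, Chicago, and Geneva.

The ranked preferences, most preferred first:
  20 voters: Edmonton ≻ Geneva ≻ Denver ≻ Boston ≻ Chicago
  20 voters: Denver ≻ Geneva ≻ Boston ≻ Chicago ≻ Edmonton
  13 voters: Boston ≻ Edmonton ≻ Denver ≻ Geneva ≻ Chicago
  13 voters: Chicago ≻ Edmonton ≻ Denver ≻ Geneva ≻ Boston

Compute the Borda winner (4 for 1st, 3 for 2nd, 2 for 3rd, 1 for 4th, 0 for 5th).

Denver

Boston: 20×1 + 20×2 + 13×4 + 13×0 = 112
Denver: 20×2 + 20×4 + 13×2 + 13×2 = 172
Edmonton: 20×4 + 20×0 + 13×3 + 13×3 = 158
Chicago: 20×0 + 20×1 + 13×0 + 13×4 = 72
Geneva: 20×3 + 20×3 + 13×1 + 13×1 = 146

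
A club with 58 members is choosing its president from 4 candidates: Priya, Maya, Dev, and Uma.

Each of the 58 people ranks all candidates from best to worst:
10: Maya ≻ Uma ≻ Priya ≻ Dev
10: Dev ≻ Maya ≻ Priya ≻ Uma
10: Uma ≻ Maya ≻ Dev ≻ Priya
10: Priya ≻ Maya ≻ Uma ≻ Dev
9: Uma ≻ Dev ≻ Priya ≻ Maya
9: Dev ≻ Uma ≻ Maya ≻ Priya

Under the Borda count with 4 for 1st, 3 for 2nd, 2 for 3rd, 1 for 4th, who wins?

Priya: 10×2 + 10×2 + 10×1 + 10×4 + 9×2 + 9×1 = 117
Maya: 10×4 + 10×3 + 10×3 + 10×3 + 9×1 + 9×2 = 157
Dev: 10×1 + 10×4 + 10×2 + 10×1 + 9×3 + 9×4 = 143
Uma: 10×3 + 10×1 + 10×4 + 10×2 + 9×4 + 9×3 = 163

Uma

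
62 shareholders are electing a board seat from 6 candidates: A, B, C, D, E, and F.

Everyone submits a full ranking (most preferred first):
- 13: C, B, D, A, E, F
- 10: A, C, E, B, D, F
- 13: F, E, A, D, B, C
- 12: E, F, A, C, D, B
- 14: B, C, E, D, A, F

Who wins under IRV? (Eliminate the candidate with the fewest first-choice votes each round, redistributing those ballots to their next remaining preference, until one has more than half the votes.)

C

Round 1: A 10, B 14, C 13, D 0, E 12, F 13. D eliminated.
Round 2: A 10, B 14, C 13, E 12, F 13. A eliminated.
Round 3: B 14, C 23, E 12, F 13. E eliminated.
Round 4: B 14, C 23, F 25. B eliminated.
Round 5: C 37, F 25. C has a majority (≥32).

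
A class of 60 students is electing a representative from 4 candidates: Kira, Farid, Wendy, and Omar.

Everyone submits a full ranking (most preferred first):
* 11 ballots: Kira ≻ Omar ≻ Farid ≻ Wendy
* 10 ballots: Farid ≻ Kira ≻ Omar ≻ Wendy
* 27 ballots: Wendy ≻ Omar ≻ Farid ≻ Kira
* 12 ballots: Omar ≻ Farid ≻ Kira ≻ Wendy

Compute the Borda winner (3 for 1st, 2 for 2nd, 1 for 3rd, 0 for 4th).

Kira: 11×3 + 10×2 + 27×0 + 12×1 = 65
Farid: 11×1 + 10×3 + 27×1 + 12×2 = 92
Wendy: 11×0 + 10×0 + 27×3 + 12×0 = 81
Omar: 11×2 + 10×1 + 27×2 + 12×3 = 122

Omar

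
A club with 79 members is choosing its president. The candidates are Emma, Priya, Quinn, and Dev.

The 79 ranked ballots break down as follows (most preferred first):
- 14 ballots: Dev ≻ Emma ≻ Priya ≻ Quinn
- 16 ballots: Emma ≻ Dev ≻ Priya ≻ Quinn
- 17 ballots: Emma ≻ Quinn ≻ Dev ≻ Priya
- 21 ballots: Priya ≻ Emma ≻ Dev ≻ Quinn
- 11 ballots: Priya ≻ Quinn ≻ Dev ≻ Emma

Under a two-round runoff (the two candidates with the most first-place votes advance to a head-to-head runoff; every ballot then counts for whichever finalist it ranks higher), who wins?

Round 1 first-place votes: Emma 33, Priya 32, Quinn 0, Dev 14. Emma and Priya advance.
Runoff: Emma is ranked above Priya on 47 ballots, Priya above Emma on 32.

Emma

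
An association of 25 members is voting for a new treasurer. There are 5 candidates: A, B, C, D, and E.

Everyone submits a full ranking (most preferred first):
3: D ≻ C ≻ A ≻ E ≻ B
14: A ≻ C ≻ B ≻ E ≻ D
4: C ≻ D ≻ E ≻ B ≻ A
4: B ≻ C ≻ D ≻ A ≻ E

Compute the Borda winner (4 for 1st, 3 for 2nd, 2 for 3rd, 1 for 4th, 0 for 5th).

C

A: 3×2 + 14×4 + 4×0 + 4×1 = 66
B: 3×0 + 14×2 + 4×1 + 4×4 = 48
C: 3×3 + 14×3 + 4×4 + 4×3 = 79
D: 3×4 + 14×0 + 4×3 + 4×2 = 32
E: 3×1 + 14×1 + 4×2 + 4×0 = 25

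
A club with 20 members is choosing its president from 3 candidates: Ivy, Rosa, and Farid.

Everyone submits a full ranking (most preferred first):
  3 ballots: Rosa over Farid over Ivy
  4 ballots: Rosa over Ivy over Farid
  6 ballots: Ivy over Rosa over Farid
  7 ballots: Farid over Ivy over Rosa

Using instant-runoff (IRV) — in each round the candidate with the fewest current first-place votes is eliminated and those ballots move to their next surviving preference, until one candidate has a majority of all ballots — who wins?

Round 1: Ivy 6, Rosa 7, Farid 7. Ivy eliminated.
Round 2: Rosa 13, Farid 7. Rosa has a majority (≥11).

Rosa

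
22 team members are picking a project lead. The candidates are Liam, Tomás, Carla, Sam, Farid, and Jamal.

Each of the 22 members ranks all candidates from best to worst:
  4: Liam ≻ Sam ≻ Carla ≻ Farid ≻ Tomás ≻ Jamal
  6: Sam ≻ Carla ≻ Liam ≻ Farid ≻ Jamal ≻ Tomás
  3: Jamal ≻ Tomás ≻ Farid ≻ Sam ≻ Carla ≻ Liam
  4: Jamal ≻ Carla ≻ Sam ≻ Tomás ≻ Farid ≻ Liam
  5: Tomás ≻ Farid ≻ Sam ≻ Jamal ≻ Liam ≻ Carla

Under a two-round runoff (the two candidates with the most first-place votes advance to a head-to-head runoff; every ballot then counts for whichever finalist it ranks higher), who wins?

Round 1 first-place votes: Liam 4, Tomás 5, Carla 0, Sam 6, Farid 0, Jamal 7. Jamal and Sam advance.
Runoff: Jamal is ranked above Sam on 7 ballots, Sam above Jamal on 15.

Sam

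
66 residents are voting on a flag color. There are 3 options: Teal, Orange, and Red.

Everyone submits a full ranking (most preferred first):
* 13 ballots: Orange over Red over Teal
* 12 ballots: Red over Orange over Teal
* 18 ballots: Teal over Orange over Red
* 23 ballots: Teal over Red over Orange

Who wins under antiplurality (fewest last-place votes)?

Red

Last-place votes: Teal 25, Orange 23, Red 18.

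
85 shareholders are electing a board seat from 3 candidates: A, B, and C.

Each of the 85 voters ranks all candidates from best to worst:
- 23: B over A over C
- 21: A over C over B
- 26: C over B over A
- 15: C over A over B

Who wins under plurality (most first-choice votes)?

First-place votes: A 21, B 23, C 41.

C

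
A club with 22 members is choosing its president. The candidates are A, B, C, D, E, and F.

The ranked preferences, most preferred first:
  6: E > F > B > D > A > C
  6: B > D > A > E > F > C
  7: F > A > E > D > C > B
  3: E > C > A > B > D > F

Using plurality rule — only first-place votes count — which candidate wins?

First-place votes: A 0, B 6, C 0, D 0, E 9, F 7.

E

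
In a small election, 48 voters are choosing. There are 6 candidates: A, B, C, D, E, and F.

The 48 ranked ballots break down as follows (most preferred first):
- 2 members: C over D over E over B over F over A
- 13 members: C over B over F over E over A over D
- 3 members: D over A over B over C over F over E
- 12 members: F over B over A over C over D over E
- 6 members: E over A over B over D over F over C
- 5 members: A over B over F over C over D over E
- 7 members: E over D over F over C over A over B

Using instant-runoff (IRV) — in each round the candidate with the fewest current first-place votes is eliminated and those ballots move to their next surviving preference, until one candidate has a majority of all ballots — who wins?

F

Round 1: A 5, B 0, C 15, D 3, E 13, F 12. B eliminated.
Round 2: A 5, C 15, D 3, E 13, F 12. D eliminated.
Round 3: A 8, C 15, E 13, F 12. A eliminated.
Round 4: C 18, E 13, F 17. E eliminated.
Round 5: C 18, F 30. F has a majority (≥25).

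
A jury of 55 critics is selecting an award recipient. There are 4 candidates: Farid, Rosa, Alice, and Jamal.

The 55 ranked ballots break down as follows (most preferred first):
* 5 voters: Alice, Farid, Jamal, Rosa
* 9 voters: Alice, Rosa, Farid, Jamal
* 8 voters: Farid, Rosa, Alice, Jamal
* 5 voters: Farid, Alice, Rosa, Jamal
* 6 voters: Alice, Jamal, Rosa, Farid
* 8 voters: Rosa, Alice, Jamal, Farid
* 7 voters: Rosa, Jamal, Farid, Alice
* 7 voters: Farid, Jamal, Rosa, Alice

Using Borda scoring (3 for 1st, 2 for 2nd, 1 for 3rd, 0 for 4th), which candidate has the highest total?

Farid: 5×2 + 9×1 + 8×3 + 5×3 + 6×0 + 8×0 + 7×1 + 7×3 = 86
Rosa: 5×0 + 9×2 + 8×2 + 5×1 + 6×1 + 8×3 + 7×3 + 7×1 = 97
Alice: 5×3 + 9×3 + 8×1 + 5×2 + 6×3 + 8×2 + 7×0 + 7×0 = 94
Jamal: 5×1 + 9×0 + 8×0 + 5×0 + 6×2 + 8×1 + 7×2 + 7×2 = 53

Rosa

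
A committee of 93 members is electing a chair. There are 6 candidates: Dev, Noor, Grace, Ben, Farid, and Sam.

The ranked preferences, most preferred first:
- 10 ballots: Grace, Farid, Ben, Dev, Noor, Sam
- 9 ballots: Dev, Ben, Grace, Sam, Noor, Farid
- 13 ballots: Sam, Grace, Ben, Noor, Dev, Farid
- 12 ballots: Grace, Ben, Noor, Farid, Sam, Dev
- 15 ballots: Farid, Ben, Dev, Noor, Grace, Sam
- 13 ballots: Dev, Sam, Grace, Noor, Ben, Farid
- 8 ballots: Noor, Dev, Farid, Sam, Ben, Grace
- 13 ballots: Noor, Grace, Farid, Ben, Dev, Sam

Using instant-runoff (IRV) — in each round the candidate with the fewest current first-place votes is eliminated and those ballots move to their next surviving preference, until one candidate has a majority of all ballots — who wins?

Round 1: Dev 22, Noor 21, Grace 22, Ben 0, Farid 15, Sam 13. Ben eliminated.
Round 2: Dev 22, Noor 21, Grace 22, Farid 15, Sam 13. Sam eliminated.
Round 3: Dev 22, Noor 21, Grace 35, Farid 15. Farid eliminated.
Round 4: Dev 37, Noor 21, Grace 35. Noor eliminated.
Round 5: Dev 45, Grace 48. Grace has a majority (≥47).

Grace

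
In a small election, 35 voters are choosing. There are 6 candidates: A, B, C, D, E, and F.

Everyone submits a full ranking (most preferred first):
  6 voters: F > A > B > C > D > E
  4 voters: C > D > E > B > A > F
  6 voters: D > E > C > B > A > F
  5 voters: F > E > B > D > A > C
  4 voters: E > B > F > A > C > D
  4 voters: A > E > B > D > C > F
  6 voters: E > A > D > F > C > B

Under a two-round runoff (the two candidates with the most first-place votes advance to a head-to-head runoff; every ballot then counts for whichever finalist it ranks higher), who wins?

Round 1 first-place votes: A 4, B 0, C 4, D 6, E 10, F 11. F and E advance.
Runoff: F is ranked above E on 11 ballots, E above F on 24.

E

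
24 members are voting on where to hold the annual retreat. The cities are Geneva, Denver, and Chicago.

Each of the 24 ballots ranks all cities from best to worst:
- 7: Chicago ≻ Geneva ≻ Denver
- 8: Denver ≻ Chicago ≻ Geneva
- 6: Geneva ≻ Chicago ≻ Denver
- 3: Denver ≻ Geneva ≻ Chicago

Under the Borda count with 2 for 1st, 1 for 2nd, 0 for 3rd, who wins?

Geneva: 7×1 + 8×0 + 6×2 + 3×1 = 22
Denver: 7×0 + 8×2 + 6×0 + 3×2 = 22
Chicago: 7×2 + 8×1 + 6×1 + 3×0 = 28

Chicago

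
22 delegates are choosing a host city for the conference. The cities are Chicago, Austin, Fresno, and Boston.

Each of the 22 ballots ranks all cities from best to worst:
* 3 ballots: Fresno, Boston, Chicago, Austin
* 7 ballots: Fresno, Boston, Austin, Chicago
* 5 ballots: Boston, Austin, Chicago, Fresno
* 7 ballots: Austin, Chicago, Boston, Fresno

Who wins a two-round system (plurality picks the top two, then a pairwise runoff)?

Austin

Round 1 first-place votes: Chicago 0, Austin 7, Fresno 10, Boston 5. Fresno and Austin advance.
Runoff: Fresno is ranked above Austin on 10 ballots, Austin above Fresno on 12.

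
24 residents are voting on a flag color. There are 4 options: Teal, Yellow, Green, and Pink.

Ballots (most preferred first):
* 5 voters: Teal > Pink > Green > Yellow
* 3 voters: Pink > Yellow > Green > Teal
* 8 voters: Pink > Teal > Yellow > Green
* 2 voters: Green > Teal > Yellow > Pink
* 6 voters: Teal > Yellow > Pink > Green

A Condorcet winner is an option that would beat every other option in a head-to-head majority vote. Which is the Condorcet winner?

Teal vs Yellow: 21–3
Teal vs Green: 19–5
Teal vs Pink: 13–11
Teal beats every other option.

Teal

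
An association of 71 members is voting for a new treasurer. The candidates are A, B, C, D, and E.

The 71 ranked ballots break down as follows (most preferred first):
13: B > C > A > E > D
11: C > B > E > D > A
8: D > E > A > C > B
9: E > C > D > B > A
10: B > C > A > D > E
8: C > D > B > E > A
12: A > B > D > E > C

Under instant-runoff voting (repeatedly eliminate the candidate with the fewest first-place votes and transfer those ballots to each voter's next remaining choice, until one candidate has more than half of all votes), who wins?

C

Round 1: A 12, B 23, C 19, D 8, E 9. D eliminated.
Round 2: A 12, B 23, C 19, E 17. A eliminated.
Round 3: B 35, C 19, E 17. E eliminated.
Round 4: B 35, C 36. C has a majority (≥36).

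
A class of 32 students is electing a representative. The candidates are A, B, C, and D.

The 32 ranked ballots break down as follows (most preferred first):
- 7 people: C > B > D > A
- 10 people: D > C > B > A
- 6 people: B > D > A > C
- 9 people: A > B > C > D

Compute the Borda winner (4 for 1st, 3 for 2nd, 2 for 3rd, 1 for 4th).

B

A: 7×1 + 10×1 + 6×2 + 9×4 = 65
B: 7×3 + 10×2 + 6×4 + 9×3 = 92
C: 7×4 + 10×3 + 6×1 + 9×2 = 82
D: 7×2 + 10×4 + 6×3 + 9×1 = 81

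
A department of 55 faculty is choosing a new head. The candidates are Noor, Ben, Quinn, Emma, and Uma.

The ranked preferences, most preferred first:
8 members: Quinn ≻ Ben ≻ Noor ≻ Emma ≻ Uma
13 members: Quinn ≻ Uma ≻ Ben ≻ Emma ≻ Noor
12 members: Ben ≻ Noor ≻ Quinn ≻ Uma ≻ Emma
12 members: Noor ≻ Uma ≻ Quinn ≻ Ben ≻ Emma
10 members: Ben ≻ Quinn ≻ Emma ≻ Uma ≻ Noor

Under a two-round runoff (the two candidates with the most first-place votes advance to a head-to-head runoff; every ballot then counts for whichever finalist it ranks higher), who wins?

Round 1 first-place votes: Noor 12, Ben 22, Quinn 21, Emma 0, Uma 0. Ben and Quinn advance.
Runoff: Ben is ranked above Quinn on 22 ballots, Quinn above Ben on 33.

Quinn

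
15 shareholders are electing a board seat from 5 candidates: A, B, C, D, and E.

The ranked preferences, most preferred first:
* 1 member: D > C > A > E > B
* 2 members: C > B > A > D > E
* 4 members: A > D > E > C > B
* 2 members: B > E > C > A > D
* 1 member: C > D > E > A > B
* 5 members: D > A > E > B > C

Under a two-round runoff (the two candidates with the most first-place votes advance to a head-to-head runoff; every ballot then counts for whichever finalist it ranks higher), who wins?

Round 1 first-place votes: A 4, B 2, C 3, D 6, E 0. D and A advance.
Runoff: D is ranked above A on 7 ballots, A above D on 8.

A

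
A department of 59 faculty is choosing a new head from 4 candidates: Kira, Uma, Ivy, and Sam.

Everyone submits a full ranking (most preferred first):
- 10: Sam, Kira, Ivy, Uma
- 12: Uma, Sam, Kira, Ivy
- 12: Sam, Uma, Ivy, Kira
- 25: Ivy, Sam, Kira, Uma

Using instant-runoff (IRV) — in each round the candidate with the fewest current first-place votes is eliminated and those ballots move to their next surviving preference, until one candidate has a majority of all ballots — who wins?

Round 1: Kira 0, Uma 12, Ivy 25, Sam 22. Kira eliminated.
Round 2: Uma 12, Ivy 25, Sam 22. Uma eliminated.
Round 3: Ivy 25, Sam 34. Sam has a majority (≥30).

Sam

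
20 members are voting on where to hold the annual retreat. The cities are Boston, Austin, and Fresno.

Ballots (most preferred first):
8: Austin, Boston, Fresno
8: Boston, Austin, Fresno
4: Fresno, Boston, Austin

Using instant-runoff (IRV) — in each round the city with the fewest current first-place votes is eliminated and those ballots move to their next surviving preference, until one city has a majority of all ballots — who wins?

Round 1: Boston 8, Austin 8, Fresno 4. Fresno eliminated.
Round 2: Boston 12, Austin 8. Boston has a majority (≥11).

Boston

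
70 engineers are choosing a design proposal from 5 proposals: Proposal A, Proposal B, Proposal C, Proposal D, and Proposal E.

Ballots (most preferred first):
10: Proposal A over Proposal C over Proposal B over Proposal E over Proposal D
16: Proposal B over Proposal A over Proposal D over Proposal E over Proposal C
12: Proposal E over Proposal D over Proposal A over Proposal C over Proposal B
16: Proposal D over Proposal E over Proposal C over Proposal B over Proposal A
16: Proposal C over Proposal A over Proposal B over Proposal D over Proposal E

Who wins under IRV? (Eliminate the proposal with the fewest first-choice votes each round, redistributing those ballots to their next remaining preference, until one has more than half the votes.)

Round 1: Proposal A 10, Proposal B 16, Proposal C 16, Proposal D 16, Proposal E 12. Proposal A eliminated.
Round 2: Proposal B 16, Proposal C 26, Proposal D 16, Proposal E 12. Proposal E eliminated.
Round 3: Proposal B 16, Proposal C 26, Proposal D 28. Proposal B eliminated.
Round 4: Proposal C 26, Proposal D 44. Proposal D has a majority (≥36).

Proposal D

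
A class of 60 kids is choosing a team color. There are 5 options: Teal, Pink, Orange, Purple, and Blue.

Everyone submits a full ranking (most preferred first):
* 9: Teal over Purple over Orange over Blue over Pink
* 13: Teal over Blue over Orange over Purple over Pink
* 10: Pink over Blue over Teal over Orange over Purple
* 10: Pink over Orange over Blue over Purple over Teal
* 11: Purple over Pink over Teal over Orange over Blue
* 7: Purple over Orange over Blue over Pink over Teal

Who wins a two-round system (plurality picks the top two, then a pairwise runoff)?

Round 1 first-place votes: Teal 22, Pink 20, Orange 0, Purple 18, Blue 0. Teal and Pink advance.
Runoff: Teal is ranked above Pink on 22 ballots, Pink above Teal on 38.

Pink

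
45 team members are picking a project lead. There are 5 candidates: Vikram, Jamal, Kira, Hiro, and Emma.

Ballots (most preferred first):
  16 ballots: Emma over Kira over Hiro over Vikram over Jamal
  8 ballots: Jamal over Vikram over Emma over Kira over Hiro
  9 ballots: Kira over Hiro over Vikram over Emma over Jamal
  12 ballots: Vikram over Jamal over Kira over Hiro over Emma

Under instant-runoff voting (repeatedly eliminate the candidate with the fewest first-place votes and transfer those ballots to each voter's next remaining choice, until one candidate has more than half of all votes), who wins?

Vikram

Round 1: Vikram 12, Jamal 8, Kira 9, Hiro 0, Emma 16. Hiro eliminated.
Round 2: Vikram 12, Jamal 8, Kira 9, Emma 16. Jamal eliminated.
Round 3: Vikram 20, Kira 9, Emma 16. Kira eliminated.
Round 4: Vikram 29, Emma 16. Vikram has a majority (≥23).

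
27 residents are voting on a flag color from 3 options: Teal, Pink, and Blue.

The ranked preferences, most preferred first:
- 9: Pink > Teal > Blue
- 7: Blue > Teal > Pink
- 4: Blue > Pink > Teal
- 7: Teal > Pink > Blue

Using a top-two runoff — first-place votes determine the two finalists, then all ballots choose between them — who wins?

Round 1 first-place votes: Teal 7, Pink 9, Blue 11. Blue and Pink advance.
Runoff: Blue is ranked above Pink on 11 ballots, Pink above Blue on 16.

Pink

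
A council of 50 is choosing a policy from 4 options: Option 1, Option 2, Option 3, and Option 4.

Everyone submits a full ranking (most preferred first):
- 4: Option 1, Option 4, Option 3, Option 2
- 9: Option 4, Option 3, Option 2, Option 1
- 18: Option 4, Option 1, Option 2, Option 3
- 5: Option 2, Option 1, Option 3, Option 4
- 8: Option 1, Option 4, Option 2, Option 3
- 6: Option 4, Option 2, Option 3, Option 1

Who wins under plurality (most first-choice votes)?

Option 4

First-place votes: Option 1 12, Option 2 5, Option 3 0, Option 4 33.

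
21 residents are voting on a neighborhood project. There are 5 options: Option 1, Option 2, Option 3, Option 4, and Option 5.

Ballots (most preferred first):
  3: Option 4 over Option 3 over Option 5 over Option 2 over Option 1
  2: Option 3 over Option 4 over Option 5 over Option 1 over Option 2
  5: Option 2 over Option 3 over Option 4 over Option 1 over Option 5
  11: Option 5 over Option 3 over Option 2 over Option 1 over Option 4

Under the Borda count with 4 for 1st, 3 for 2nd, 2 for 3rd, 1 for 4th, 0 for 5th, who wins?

Option 1: 3×0 + 2×1 + 5×1 + 11×1 = 18
Option 2: 3×1 + 2×0 + 5×4 + 11×2 = 45
Option 3: 3×3 + 2×4 + 5×3 + 11×3 = 65
Option 4: 3×4 + 2×3 + 5×2 + 11×0 = 28
Option 5: 3×2 + 2×2 + 5×0 + 11×4 = 54

Option 3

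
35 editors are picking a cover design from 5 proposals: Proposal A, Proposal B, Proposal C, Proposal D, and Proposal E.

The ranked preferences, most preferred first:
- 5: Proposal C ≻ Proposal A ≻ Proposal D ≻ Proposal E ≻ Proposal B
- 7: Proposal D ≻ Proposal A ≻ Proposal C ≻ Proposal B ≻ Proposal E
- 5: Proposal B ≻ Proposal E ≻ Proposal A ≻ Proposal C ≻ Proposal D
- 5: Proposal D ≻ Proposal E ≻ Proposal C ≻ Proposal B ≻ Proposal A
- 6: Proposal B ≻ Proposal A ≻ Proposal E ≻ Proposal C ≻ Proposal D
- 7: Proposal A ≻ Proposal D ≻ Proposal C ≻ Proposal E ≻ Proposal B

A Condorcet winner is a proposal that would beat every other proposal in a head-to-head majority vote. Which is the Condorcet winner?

Proposal A

Proposal A vs Proposal B: 19–16
Proposal A vs Proposal C: 25–10
Proposal A vs Proposal D: 23–12
Proposal A vs Proposal E: 25–10
Proposal A beats every other proposal.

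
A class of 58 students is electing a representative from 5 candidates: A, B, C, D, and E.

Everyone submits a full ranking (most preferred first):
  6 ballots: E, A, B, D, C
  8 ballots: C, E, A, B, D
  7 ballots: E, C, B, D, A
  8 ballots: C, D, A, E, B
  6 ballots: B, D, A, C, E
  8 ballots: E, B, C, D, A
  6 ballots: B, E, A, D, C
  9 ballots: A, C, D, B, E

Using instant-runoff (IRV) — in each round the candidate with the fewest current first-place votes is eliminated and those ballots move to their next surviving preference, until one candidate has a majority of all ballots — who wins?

Round 1: A 9, B 12, C 16, D 0, E 21. D eliminated.
Round 2: A 9, B 12, C 16, E 21. A eliminated.
Round 3: B 12, C 25, E 21. B eliminated.
Round 4: C 31, E 27. C has a majority (≥30).

C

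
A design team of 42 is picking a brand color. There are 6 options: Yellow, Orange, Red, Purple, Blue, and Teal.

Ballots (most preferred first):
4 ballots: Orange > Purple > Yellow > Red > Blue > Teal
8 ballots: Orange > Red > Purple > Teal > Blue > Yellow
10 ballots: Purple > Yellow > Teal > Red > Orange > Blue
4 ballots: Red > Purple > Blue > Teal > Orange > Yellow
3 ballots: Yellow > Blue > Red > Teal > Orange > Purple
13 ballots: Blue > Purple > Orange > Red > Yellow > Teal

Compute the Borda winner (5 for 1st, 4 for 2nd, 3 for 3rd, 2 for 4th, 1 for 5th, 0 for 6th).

Yellow: 4×3 + 8×0 + 10×4 + 4×0 + 3×5 + 13×1 = 80
Orange: 4×5 + 8×5 + 10×1 + 4×1 + 3×1 + 13×3 = 116
Red: 4×2 + 8×4 + 10×2 + 4×5 + 3×3 + 13×2 = 115
Purple: 4×4 + 8×3 + 10×5 + 4×4 + 3×0 + 13×4 = 158
Blue: 4×1 + 8×1 + 10×0 + 4×3 + 3×4 + 13×5 = 101
Teal: 4×0 + 8×2 + 10×3 + 4×2 + 3×2 + 13×0 = 60

Purple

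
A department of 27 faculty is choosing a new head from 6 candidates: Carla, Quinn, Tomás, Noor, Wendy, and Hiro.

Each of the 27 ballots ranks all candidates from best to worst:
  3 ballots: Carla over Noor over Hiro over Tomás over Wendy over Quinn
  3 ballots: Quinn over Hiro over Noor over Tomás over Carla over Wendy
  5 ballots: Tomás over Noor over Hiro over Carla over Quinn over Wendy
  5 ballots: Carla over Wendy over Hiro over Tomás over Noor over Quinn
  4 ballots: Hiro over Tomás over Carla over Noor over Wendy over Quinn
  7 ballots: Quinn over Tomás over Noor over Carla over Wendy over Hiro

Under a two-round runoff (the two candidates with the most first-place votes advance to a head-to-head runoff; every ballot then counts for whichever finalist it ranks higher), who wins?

Carla

Round 1 first-place votes: Carla 8, Quinn 10, Tomás 5, Noor 0, Wendy 0, Hiro 4. Quinn and Carla advance.
Runoff: Quinn is ranked above Carla on 10 ballots, Carla above Quinn on 17.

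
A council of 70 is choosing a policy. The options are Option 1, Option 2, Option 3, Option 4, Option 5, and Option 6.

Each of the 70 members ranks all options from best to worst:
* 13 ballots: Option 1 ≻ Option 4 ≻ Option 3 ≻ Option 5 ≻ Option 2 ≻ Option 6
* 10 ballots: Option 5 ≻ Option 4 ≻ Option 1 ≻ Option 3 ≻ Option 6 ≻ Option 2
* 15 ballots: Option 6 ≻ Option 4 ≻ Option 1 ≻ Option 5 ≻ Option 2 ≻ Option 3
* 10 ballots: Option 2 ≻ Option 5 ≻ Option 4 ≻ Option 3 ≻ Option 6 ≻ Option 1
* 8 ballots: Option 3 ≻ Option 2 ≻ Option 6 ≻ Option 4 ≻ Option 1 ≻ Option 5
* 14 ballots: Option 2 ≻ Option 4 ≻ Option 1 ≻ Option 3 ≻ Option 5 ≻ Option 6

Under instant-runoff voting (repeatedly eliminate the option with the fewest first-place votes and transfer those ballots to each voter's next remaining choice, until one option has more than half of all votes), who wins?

Option 1

Round 1: Option 1 13, Option 2 24, Option 3 8, Option 4 0, Option 5 10, Option 6 15. Option 4 eliminated.
Round 2: Option 1 13, Option 2 24, Option 3 8, Option 5 10, Option 6 15. Option 3 eliminated.
Round 3: Option 1 13, Option 2 32, Option 5 10, Option 6 15. Option 5 eliminated.
Round 4: Option 1 23, Option 2 32, Option 6 15. Option 6 eliminated.
Round 5: Option 1 38, Option 2 32. Option 1 has a majority (≥36).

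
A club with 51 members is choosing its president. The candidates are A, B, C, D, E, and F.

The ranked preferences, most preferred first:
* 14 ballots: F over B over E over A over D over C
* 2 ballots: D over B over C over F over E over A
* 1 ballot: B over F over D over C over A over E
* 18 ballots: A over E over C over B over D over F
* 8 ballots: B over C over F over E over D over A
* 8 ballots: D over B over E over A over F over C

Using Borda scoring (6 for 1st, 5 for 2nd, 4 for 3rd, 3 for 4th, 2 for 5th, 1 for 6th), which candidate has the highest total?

B

A: 14×3 + 2×1 + 1×2 + 18×6 + 8×1 + 8×3 = 186
B: 14×5 + 2×5 + 1×6 + 18×3 + 8×6 + 8×5 = 228
C: 14×1 + 2×4 + 1×3 + 18×4 + 8×5 + 8×1 = 145
D: 14×2 + 2×6 + 1×4 + 18×2 + 8×2 + 8×6 = 144
E: 14×4 + 2×2 + 1×1 + 18×5 + 8×3 + 8×4 = 207
F: 14×6 + 2×3 + 1×5 + 18×1 + 8×4 + 8×2 = 161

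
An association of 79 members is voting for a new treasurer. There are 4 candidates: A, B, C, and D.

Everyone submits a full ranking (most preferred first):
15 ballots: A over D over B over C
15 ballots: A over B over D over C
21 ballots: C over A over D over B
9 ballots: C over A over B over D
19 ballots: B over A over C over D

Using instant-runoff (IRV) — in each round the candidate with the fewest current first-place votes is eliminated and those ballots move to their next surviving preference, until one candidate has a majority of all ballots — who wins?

Round 1: A 30, B 19, C 30, D 0. D eliminated.
Round 2: A 30, B 19, C 30. B eliminated.
Round 3: A 49, C 30. A has a majority (≥40).

A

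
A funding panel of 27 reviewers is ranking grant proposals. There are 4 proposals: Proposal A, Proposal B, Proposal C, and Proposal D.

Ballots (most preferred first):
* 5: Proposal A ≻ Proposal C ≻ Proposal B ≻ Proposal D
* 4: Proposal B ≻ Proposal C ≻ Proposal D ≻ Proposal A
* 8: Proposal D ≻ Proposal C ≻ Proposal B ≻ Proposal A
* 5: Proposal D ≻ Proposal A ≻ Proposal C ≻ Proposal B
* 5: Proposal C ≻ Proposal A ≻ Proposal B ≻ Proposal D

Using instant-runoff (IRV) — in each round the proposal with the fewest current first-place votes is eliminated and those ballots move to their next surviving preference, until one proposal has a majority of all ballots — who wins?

Round 1: Proposal A 5, Proposal B 4, Proposal C 5, Proposal D 13. Proposal B eliminated.
Round 2: Proposal A 5, Proposal C 9, Proposal D 13. Proposal A eliminated.
Round 3: Proposal C 14, Proposal D 13. Proposal C has a majority (≥14).

Proposal C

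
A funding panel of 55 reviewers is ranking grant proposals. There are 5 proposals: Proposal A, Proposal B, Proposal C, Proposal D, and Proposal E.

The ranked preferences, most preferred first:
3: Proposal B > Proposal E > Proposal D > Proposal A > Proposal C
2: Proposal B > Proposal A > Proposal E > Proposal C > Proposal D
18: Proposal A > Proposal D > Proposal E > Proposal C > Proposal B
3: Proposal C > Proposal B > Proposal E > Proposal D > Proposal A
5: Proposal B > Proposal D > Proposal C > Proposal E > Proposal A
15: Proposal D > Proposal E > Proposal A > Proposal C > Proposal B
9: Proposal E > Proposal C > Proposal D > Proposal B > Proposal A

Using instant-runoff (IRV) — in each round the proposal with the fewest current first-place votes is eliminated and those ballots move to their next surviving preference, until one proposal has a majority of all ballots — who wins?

Proposal D

Round 1: Proposal A 18, Proposal B 10, Proposal C 3, Proposal D 15, Proposal E 9. Proposal C eliminated.
Round 2: Proposal A 18, Proposal B 13, Proposal D 15, Proposal E 9. Proposal E eliminated.
Round 3: Proposal A 18, Proposal B 13, Proposal D 24. Proposal B eliminated.
Round 4: Proposal A 20, Proposal D 35. Proposal D has a majority (≥28).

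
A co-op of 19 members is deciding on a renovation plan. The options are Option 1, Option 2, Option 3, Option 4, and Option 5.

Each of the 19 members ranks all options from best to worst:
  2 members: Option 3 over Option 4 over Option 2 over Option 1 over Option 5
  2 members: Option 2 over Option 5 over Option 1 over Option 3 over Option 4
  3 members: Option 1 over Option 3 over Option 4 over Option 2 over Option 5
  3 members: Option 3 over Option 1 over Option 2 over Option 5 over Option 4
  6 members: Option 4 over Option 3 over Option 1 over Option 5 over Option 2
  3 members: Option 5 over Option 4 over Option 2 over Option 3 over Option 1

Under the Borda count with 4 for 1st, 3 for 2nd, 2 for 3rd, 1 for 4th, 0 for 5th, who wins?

Option 3

Option 1: 2×1 + 2×2 + 3×4 + 3×3 + 6×2 + 3×0 = 39
Option 2: 2×2 + 2×4 + 3×1 + 3×2 + 6×0 + 3×2 = 27
Option 3: 2×4 + 2×1 + 3×3 + 3×4 + 6×3 + 3×1 = 52
Option 4: 2×3 + 2×0 + 3×2 + 3×0 + 6×4 + 3×3 = 45
Option 5: 2×0 + 2×3 + 3×0 + 3×1 + 6×1 + 3×4 = 27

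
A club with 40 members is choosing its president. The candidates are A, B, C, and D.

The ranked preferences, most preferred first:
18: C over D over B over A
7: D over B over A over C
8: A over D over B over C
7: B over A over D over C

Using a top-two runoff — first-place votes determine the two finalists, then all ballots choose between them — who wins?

Round 1 first-place votes: A 8, B 7, C 18, D 7. C and A advance.
Runoff: C is ranked above A on 18 ballots, A above C on 22.

A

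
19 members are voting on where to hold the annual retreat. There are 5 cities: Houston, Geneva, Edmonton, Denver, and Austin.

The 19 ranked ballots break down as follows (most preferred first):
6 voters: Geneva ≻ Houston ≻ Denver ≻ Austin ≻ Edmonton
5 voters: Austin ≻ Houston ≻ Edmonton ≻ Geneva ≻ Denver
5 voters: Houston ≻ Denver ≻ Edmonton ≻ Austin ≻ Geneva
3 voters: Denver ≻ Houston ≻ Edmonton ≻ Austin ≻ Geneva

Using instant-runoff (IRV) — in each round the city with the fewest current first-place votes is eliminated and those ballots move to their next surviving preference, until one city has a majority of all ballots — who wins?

Houston

Round 1: Houston 5, Geneva 6, Edmonton 0, Denver 3, Austin 5. Edmonton eliminated.
Round 2: Houston 5, Geneva 6, Denver 3, Austin 5. Denver eliminated.
Round 3: Houston 8, Geneva 6, Austin 5. Austin eliminated.
Round 4: Houston 13, Geneva 6. Houston has a majority (≥10).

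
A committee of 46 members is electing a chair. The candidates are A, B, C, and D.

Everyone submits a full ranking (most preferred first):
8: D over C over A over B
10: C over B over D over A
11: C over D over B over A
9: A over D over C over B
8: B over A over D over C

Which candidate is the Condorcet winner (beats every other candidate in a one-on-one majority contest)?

D

D vs A: 29–17
D vs B: 28–18
D vs C: 25–21
D beats every other candidate.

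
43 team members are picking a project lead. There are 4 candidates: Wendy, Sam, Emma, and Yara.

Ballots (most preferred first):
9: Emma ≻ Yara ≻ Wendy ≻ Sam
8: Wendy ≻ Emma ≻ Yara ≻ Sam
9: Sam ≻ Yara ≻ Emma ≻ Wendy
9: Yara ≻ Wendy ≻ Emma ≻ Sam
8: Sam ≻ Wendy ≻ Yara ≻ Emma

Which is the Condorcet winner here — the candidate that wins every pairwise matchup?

Yara vs Wendy: 27–16
Yara vs Sam: 26–17
Yara vs Emma: 26–17
Yara beats every other candidate.

Yara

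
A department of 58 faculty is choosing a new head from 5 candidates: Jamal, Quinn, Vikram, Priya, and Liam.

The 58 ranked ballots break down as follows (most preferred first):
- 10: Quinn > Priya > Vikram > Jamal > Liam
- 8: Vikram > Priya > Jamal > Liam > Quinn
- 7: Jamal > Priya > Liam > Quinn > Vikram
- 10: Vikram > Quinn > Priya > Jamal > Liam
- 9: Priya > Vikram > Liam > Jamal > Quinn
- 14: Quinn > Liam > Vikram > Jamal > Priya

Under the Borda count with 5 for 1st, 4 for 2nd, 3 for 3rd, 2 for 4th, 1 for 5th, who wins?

Vikram

Jamal: 10×2 + 8×3 + 7×5 + 10×2 + 9×2 + 14×2 = 145
Quinn: 10×5 + 8×1 + 7×2 + 10×4 + 9×1 + 14×5 = 191
Vikram: 10×3 + 8×5 + 7×1 + 10×5 + 9×4 + 14×3 = 205
Priya: 10×4 + 8×4 + 7×4 + 10×3 + 9×5 + 14×1 = 189
Liam: 10×1 + 8×2 + 7×3 + 10×1 + 9×3 + 14×4 = 140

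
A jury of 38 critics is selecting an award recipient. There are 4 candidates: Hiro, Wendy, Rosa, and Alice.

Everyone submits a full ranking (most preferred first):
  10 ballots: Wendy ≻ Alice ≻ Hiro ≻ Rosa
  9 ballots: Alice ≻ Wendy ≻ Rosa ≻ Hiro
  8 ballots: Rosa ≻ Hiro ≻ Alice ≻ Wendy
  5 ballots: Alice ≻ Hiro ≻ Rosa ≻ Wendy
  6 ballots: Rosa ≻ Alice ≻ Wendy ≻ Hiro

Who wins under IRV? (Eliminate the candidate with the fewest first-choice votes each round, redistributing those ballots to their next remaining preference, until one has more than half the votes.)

Round 1: Hiro 0, Wendy 10, Rosa 14, Alice 14. Hiro eliminated.
Round 2: Wendy 10, Rosa 14, Alice 14. Wendy eliminated.
Round 3: Rosa 14, Alice 24. Alice has a majority (≥20).

Alice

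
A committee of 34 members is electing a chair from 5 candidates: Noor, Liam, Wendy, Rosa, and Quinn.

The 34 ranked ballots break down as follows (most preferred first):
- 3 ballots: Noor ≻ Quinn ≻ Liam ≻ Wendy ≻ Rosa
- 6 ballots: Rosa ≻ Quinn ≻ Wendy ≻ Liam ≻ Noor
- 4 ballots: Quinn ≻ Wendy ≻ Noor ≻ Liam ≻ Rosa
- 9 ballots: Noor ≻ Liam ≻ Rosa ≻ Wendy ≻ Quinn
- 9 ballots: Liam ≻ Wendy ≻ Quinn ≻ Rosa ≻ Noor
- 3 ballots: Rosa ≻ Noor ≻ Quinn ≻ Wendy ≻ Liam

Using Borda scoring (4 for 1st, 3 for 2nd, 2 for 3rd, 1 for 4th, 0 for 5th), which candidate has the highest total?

Noor: 3×4 + 6×0 + 4×2 + 9×4 + 9×0 + 3×3 = 65
Liam: 3×2 + 6×1 + 4×1 + 9×3 + 9×4 + 3×0 = 79
Wendy: 3×1 + 6×2 + 4×3 + 9×1 + 9×3 + 3×1 = 66
Rosa: 3×0 + 6×4 + 4×0 + 9×2 + 9×1 + 3×4 = 63
Quinn: 3×3 + 6×3 + 4×4 + 9×0 + 9×2 + 3×2 = 67

Liam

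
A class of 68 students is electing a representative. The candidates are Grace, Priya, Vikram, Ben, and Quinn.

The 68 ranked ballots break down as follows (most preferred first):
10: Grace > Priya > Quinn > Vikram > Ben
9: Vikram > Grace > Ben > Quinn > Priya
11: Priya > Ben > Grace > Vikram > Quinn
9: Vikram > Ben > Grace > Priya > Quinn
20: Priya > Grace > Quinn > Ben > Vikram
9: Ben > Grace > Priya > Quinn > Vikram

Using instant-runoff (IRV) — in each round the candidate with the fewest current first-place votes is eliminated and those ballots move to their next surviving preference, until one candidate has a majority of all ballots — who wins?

Round 1: Grace 10, Priya 31, Vikram 18, Ben 9, Quinn 0. Quinn eliminated.
Round 2: Grace 10, Priya 31, Vikram 18, Ben 9. Ben eliminated.
Round 3: Grace 19, Priya 31, Vikram 18. Vikram eliminated.
Round 4: Grace 37, Priya 31. Grace has a majority (≥35).

Grace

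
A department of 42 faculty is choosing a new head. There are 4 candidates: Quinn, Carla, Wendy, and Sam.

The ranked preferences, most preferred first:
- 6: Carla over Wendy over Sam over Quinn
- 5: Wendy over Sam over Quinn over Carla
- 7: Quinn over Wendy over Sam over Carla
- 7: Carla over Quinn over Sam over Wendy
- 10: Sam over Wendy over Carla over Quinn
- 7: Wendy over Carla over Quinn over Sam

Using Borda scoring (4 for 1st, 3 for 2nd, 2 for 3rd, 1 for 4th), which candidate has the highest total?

Quinn: 6×1 + 5×2 + 7×4 + 7×3 + 10×1 + 7×2 = 89
Carla: 6×4 + 5×1 + 7×1 + 7×4 + 10×2 + 7×3 = 105
Wendy: 6×3 + 5×4 + 7×3 + 7×1 + 10×3 + 7×4 = 124
Sam: 6×2 + 5×3 + 7×2 + 7×2 + 10×4 + 7×1 = 102

Wendy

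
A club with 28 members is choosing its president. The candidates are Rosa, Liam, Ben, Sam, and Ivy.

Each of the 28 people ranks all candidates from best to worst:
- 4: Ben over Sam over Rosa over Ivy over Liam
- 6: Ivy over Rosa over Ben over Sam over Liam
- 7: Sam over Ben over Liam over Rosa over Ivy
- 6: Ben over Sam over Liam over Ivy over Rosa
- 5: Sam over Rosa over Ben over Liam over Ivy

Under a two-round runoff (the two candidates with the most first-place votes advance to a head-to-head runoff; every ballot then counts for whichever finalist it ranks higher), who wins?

Ben

Round 1 first-place votes: Rosa 0, Liam 0, Ben 10, Sam 12, Ivy 6. Sam and Ben advance.
Runoff: Sam is ranked above Ben on 12 ballots, Ben above Sam on 16.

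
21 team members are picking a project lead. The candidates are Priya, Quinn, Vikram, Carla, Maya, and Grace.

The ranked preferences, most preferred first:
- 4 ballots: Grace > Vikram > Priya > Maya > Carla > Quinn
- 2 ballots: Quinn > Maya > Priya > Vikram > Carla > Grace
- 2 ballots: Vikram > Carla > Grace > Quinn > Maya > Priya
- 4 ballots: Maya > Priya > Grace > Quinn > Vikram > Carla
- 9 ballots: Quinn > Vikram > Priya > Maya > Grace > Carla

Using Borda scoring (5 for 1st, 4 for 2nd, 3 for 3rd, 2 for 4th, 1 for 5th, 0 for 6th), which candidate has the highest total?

Priya: 4×3 + 2×3 + 2×0 + 4×4 + 9×3 = 61
Quinn: 4×0 + 2×5 + 2×2 + 4×2 + 9×5 = 67
Vikram: 4×4 + 2×2 + 2×5 + 4×1 + 9×4 = 70
Carla: 4×1 + 2×1 + 2×4 + 4×0 + 9×0 = 14
Maya: 4×2 + 2×4 + 2×1 + 4×5 + 9×2 = 56
Grace: 4×5 + 2×0 + 2×3 + 4×3 + 9×1 = 47

Vikram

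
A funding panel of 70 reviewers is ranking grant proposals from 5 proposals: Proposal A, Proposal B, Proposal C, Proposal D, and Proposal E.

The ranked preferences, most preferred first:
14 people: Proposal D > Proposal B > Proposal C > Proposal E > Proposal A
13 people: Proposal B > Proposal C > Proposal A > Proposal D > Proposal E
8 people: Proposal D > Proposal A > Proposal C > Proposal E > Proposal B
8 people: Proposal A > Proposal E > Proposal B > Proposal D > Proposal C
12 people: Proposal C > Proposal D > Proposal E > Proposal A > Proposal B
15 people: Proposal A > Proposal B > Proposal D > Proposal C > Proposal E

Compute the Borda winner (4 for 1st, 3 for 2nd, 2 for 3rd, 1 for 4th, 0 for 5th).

Proposal A: 14×0 + 13×2 + 8×3 + 8×4 + 12×1 + 15×4 = 154
Proposal B: 14×3 + 13×4 + 8×0 + 8×2 + 12×0 + 15×3 = 155
Proposal C: 14×2 + 13×3 + 8×2 + 8×0 + 12×4 + 15×1 = 146
Proposal D: 14×4 + 13×1 + 8×4 + 8×1 + 12×3 + 15×2 = 175
Proposal E: 14×1 + 13×0 + 8×1 + 8×3 + 12×2 + 15×0 = 70

Proposal D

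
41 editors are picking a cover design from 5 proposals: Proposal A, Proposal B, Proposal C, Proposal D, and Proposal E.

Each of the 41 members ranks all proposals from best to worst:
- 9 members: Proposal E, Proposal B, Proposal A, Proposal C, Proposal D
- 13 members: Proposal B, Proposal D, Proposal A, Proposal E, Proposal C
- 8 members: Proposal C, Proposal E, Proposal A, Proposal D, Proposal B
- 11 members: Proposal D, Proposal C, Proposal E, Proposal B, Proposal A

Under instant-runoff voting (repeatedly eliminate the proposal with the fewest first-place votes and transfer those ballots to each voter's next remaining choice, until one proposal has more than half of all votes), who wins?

Round 1: Proposal A 0, Proposal B 13, Proposal C 8, Proposal D 11, Proposal E 9. Proposal A eliminated.
Round 2: Proposal B 13, Proposal C 8, Proposal D 11, Proposal E 9. Proposal C eliminated.
Round 3: Proposal B 13, Proposal D 11, Proposal E 17. Proposal D eliminated.
Round 4: Proposal B 13, Proposal E 28. Proposal E has a majority (≥21).

Proposal E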